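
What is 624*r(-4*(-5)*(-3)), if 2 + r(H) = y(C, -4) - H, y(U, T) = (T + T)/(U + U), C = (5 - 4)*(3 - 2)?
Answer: 33696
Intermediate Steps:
C = 1 (C = 1*1 = 1)
y(U, T) = T/U (y(U, T) = (2*T)/((2*U)) = (2*T)*(1/(2*U)) = T/U)
r(H) = -6 - H (r(H) = -2 + (-4/1 - H) = -2 + (-4*1 - H) = -2 + (-4 - H) = -6 - H)
624*r(-4*(-5)*(-3)) = 624*(-6 - (-4*(-5))*(-3)) = 624*(-6 - 20*(-3)) = 624*(-6 - 1*(-60)) = 624*(-6 + 60) = 624*54 = 33696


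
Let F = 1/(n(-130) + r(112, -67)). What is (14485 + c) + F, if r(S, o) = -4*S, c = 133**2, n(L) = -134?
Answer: 18725267/582 ≈ 32174.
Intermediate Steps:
c = 17689
F = -1/582 (F = 1/(-134 - 4*112) = 1/(-134 - 448) = 1/(-582) = -1/582 ≈ -0.0017182)
(14485 + c) + F = (14485 + 17689) - 1/582 = 32174 - 1/582 = 18725267/582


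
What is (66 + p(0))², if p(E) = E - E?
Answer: 4356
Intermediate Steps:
p(E) = 0
(66 + p(0))² = (66 + 0)² = 66² = 4356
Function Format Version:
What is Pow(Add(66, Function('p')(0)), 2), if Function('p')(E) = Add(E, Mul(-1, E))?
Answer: 4356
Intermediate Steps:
Function('p')(E) = 0
Pow(Add(66, Function('p')(0)), 2) = Pow(Add(66, 0), 2) = Pow(66, 2) = 4356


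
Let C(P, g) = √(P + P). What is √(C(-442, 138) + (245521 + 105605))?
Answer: √(351126 + 2*I*√221) ≈ 592.56 + 0.025*I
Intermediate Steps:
C(P, g) = √2*√P (C(P, g) = √(2*P) = √2*√P)
√(C(-442, 138) + (245521 + 105605)) = √(√2*√(-442) + (245521 + 105605)) = √(√2*(I*√442) + 351126) = √(2*I*√221 + 351126) = √(351126 + 2*I*√221)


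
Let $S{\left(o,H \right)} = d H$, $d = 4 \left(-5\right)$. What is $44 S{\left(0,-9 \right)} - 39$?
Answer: $7881$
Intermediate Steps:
$d = -20$
$S{\left(o,H \right)} = - 20 H$
$44 S{\left(0,-9 \right)} - 39 = 44 \left(\left(-20\right) \left(-9\right)\right) - 39 = 44 \cdot 180 - 39 = 7920 - 39 = 7881$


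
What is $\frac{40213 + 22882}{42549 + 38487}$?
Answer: $\frac{63095}{81036} \approx 0.7786$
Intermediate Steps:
$\frac{40213 + 22882}{42549 + 38487} = \frac{63095}{81036}$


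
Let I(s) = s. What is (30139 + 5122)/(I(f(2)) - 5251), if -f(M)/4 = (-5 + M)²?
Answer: -35261/5287 ≈ -6.6694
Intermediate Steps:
f(M) = -4*(-5 + M)²
(30139 + 5122)/(I(f(2)) - 5251) = (30139 + 5122)/(-4*(-5 + 2)² - 5251) = 35261/(-4*(-3)² - 5251) = 35261/(-4*9 - 5251) = 35261/(-36 - 5251) = 35261/(-5287) = 35261*(-1/5287) = -35261/5287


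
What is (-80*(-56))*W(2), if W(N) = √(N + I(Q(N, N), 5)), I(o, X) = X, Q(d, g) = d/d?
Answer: 4480*√7 ≈ 11853.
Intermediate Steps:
Q(d, g) = 1
W(N) = √(5 + N) (W(N) = √(N + 5) = √(5 + N))
(-80*(-56))*W(2) = (-80*(-56))*√(5 + 2) = 4480*√7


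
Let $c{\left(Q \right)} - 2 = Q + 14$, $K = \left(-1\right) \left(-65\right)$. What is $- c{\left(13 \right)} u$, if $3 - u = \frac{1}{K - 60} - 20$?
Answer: $- \frac{3306}{5} \approx -661.2$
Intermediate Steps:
$K = 65$
$c{\left(Q \right)} = 16 + Q$ ($c{\left(Q \right)} = 2 + \left(Q + 14\right) = 2 + \left(14 + Q\right) = 16 + Q$)
$u = \frac{114}{5}$ ($u = 3 - \left(\frac{1}{65 - 60} - 20\right) = 3 - \left(\frac{1}{5} - 20\right) = 3 - - \frac{99}{5} = 3 + \frac{99}{5} = \frac{114}{5} \approx 22.8$)
$- c{\left(13 \right)} u = - (16 + 13) \frac{114}{5} = \left(-1\right) 29 \cdot \frac{114}{5} = \left(-29\right) \frac{114}{5} = - \frac{3306}{5}$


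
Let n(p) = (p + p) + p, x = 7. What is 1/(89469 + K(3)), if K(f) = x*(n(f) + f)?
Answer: 1/89553 ≈ 1.1167e-5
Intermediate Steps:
n(p) = 3*p (n(p) = 2*p + p = 3*p)
K(f) = 28*f (K(f) = 7*(3*f + f) = 7*(4*f) = 28*f)
1/(89469 + K(3)) = 1/(89469 + 28*3) = 1/(89469 + 84) = 1/89553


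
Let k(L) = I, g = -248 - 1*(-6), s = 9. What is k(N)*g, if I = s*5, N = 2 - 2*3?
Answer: -10890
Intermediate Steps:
g = -242 (g = -248 + 6 = -242)
N = -4 (N = 2 - 6 = -4)
I = 45 (I = 9*5 = 45)
k(L) = 45
k(N)*g = 45*(-242) = -10890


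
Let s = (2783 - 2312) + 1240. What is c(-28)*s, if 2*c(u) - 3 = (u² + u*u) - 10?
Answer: 2670871/2 ≈ 1.3354e+6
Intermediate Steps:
s = 1711 (s = 471 + 1240 = 1711)
c(u) = -7/2 + u² (c(u) = 3/2 + ((u² + u*u) - 10)/2 = 3/2 + ((u² + u²) - 10)/2 = 3/2 + (2*u² - 10)/2 = 3/2 + (-10 + 2*u²)/2 = 3/2 + (-5 + u²) = -7/2 + u²)
c(-28)*s = (-7/2 + (-28)²)*1711 = (-7/2 + 784)*1711 = (1561/2)*1711 = 2670871/2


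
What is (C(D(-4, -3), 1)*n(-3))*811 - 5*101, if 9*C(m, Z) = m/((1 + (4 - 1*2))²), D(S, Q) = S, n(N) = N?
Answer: -10391/27 ≈ -384.85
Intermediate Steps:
C(m, Z) = m/81 (C(m, Z) = (m/((1 + (4 - 1*2))²))/9 = (m/((1 + (4 - 2))²))/9 = (m/((1 + 2)²))/9 = (m/(3²))/9 = (m/9)/9 = m/81)
(C(D(-4, -3), 1)*n(-3))*811 - 5*101 = (((1/81)*(-4))*(-3))*811 - 5*101 = -4/81*(-3)*811 - 505 = (4/27)*811 - 505 = 3244/27 - 505 = -10391/27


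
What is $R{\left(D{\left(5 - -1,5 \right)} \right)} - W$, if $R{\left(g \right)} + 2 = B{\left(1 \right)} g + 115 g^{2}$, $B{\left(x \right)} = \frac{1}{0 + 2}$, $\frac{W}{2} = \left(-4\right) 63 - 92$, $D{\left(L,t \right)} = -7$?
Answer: $\frac{12635}{2} \approx 6317.5$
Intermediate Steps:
$W = -688$ ($W = 2 \left(\left(-4\right) 63 - 92\right) = 2 \left(-252 - 92\right) = 2 \left(-344\right) = -688$)
$B{\left(x \right)} = \frac{1}{2}$
$R{\left(g \right)} = -2 + \frac{g}{2} + 115 g^{2}$ ($R{\left(g \right)} = -2 + \left(\frac{g}{2} + 115 g^{2}\right) = -2 + \frac{g}{2} + 115 g^{2}$)
$R{\left(D{\left(5 - -1,5 \right)} \right)} - W = \left(-2 + \frac{1}{2} \left(-7\right) + 115 \left(-7\right)^{2}\right) - -688 = \left(-2 - \frac{7}{2} + 115 \cdot 49\right) + 688 = \left(-2 - \frac{7}{2} + 5635\right) + 688 = \frac{11259}{2} + 688 = \frac{12635}{2}$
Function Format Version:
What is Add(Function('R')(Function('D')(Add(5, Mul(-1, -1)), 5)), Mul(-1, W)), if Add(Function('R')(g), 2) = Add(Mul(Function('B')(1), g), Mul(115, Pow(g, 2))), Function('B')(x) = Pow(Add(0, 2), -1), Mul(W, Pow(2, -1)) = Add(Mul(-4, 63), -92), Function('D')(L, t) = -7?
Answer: Rational(12635, 2) ≈ 6317.5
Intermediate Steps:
W = -688 (W = Mul(2, Add(Mul(-4, 63), -92)) = Mul(2, Add(-252, -92)) = Mul(2, -344) = -688)
Function('B')(x) = Rational(1, 2) (Function('B')(x) = Pow(2, -1) = Rational(1, 2))
Function('R')(g) = Add(-2, Mul(Rational(1, 2), g), Mul(115, Pow(g, 2))) (Function('R')(g) = Add(-2, Add(Mul(Rational(1, 2), g), Mul(115, Pow(g, 2)))) = Add(-2, Mul(Rational(1, 2), g), Mul(115, Pow(g, 2))))
Add(Function('R')(Function('D')(Add(5, Mul(-1, -1)), 5)), Mul(-1, W)) = Add(Add(-2, Mul(Rational(1, 2), -7), Mul(115, Pow(-7, 2))), Mul(-1, -688)) = Add(Add(-2, Rational(-7, 2), Mul(115, 49)), 688) = Add(Add(-2, Rational(-7, 2), 5635), 688) = Add(Rational(11259, 2), 688) = Rational(12635, 2)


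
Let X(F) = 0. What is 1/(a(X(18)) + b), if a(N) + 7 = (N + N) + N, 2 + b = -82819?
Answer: -1/82828 ≈ -1.2073e-5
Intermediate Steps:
b = -82821 (b = -2 - 82819 = -82821)
a(N) = -7 + 3*N (a(N) = -7 + ((N + N) + N) = -7 + (2*N + N) = -7 + 3*N)
1/(a(X(18)) + b) = 1/((-7 + 3*0) - 82821) = 1/((-7 + 0) - 82821) = 1/(-7 - 82821) = 1/(-82828) = -1/82828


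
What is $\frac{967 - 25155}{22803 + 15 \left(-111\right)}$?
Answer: $- \frac{12094}{10569} \approx -1.1443$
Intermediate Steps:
$\frac{967 - 25155}{22803 + 15 \left(-111\right)} = - \frac{24188}{22803 - 1665} = - \frac{24188}{21138} = \left(-24188\right) \frac{1}{21138} = - \frac{12094}{10569}$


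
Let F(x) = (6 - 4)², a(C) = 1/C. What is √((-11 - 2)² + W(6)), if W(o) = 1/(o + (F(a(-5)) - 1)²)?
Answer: 2*√9510/15 ≈ 13.003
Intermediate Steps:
a(C) = 1/C
F(x) = 4 (F(x) = 2² = 4)
W(o) = 1/(9 + o) (W(o) = 1/(o + (4 - 1)²) = 1/(o + 3²) = 1/(o + 9) = 1/(9 + o))
√((-11 - 2)² + W(6)) = √((-11 - 2)² + 1/(9 + 6)) = √((-13)² + 1/15) = √(169 + 1/15) = √(2536/15) = 2*√9510/15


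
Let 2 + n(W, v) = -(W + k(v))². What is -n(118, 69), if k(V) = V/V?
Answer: 14163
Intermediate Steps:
k(V) = 1
n(W, v) = -2 - (1 + W)² (n(W, v) = -2 - (W + 1)² = -2 - (1 + W)²)
-n(118, 69) = -(-2 - (1 + 118)²) = -(-2 - 1*119²) = -(-2 - 1*14161) = -(-2 - 14161) = -1*(-14163) = 14163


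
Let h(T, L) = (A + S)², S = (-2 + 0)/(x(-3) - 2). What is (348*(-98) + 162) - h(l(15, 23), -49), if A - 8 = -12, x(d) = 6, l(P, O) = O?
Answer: -135849/4 ≈ -33962.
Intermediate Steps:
S = -½ (S = (-2 + 0)/(6 - 2) = -2/4 = -2*¼ = -½ ≈ -0.50000)
A = -4 (A = 8 - 12 = -4)
h(T, L) = 81/4 (h(T, L) = (-4 - ½)² = (-9/2)² = 81/4)
(348*(-98) + 162) - h(l(15, 23), -49) = (348*(-98) + 162) - 1*81/4 = (-34104 + 162) - 81/4 = -33942 - 81/4 = -135849/4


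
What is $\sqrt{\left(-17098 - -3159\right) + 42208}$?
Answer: $9 \sqrt{349} \approx 168.13$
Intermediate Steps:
$\sqrt{\left(-17098 - -3159\right) + 42208} = \sqrt{\left(-17098 + 3159\right) + 42208} = \sqrt{-13939 + 42208} = \sqrt{28269} = 9 \sqrt{349}$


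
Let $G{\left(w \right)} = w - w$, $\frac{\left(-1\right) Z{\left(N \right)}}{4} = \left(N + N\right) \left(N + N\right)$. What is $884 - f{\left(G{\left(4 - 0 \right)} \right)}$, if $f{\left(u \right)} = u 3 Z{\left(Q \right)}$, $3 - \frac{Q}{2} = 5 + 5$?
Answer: $884$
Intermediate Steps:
$Q = -14$ ($Q = 6 - 2 \left(5 + 5\right) = 6 - 20 = -14$)
$Z{\left(N \right)} = - 16 N^{2}$ ($Z{\left(N \right)} = - 4 \left(N + N\right) \left(N + N\right) = - 4 \cdot 2 N 2 N = - 4 \cdot 4 N^{2} = - 16 N^{2}$)
$G{\left(w \right)} = 0$
$f{\left(u \right)} = - 9408 u$ ($f{\left(u \right)} = u 3 \left(- 16 \left(-14\right)^{2}\right) = 3 u \left(\left(-16\right) 196\right) = 3 u \left(-3136\right) = - 9408 u$)
$884 - f{\left(G{\left(4 - 0 \right)} \right)} = 884 - \left(-9408\right) 0 = 884 - 0 = 884 + 0 = 884$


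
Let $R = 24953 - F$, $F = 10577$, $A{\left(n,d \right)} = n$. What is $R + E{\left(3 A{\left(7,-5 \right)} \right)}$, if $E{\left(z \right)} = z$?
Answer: $14397$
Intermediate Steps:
$R = 14376$ ($R = 24953 - 10577 = 14376$)
$R + E{\left(3 A{\left(7,-5 \right)} \right)} = 14376 + 3 \cdot 7 = 14376 + 21 = 14397$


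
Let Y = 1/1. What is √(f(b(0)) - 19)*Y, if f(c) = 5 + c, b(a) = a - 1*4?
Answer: 3*I*√2 ≈ 4.2426*I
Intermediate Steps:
b(a) = -4 + a (b(a) = a - 4 = -4 + a)
Y = 1 (Y = 1*1 = 1)
√(f(b(0)) - 19)*Y = √((5 + (-4 + 0)) - 19)*1 = √((5 - 4) - 19)*1 = √(1 - 19)*1 = √(-18)*1 = (3*I*√2)*1 = 3*I*√2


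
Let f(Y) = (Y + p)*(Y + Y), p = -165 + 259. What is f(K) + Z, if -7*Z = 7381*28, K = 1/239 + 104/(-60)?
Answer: -383550237718/12852225 ≈ -29843.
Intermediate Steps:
K = -6199/3585 (K = 1*(1/239) + 104*(-1/60) = 1/239 - 26/15 = -6199/3585 ≈ -1.7291)
p = 94
f(Y) = 2*Y*(94 + Y) (f(Y) = (Y + 94)*(Y + Y) = (94 + Y)*(2*Y) = 2*Y*(94 + Y))
Z = -29524 (Z = -7381*28/7 = -1/7*206668 = -29524)
f(K) + Z = 2*(-6199/3585)*(94 - 6199/3585) - 29524 = 2*(-6199/3585)*(330791/3585) - 29524 = -4101146818/12852225 - 29524 = -383550237718/12852225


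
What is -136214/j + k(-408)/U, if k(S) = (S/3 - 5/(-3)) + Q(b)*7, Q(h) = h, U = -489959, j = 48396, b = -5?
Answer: -11121846695/3952009294 ≈ -2.8142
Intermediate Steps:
k(S) = -100/3 + S/3 (k(S) = (S/3 - 5/(-3)) - 5*7 = (S*(1/3) - 5*(-1/3)) - 35 = (S/3 + 5/3) - 35 = (5/3 + S/3) - 35 = -100/3 + S/3)
-136214/j + k(-408)/U = -136214/48396 + (-100/3 + (1/3)*(-408))/(-489959) = -136214*1/48396 + (-100/3 - 136)*(-1/489959) = -68107/24198 - 508/3*(-1/489959) = -68107/24198 + 508/1469877 = -11121846695/3952009294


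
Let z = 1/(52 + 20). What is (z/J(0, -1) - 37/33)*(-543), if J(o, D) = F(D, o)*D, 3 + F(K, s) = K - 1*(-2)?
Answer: 319465/528 ≈ 605.05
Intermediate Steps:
F(K, s) = -1 + K (F(K, s) = -3 + (K - 1*(-2)) = -3 + (K + 2) = -3 + (2 + K) = -1 + K)
J(o, D) = D*(-1 + D) (J(o, D) = (-1 + D)*D = D*(-1 + D))
z = 1/72 ≈ 0.013889
(z/J(0, -1) - 37/33)*(-543) = (1/(72*((-(-1 - 1)))) - 37/33)*(-543) = (1/(72*((-1*(-2)))) - 37*1/33)*(-543) = ((1/72)/2 - 37/33)*(-543) = ((1/72)*(1/2) - 37/33)*(-543) = (1/144 - 37/33)*(-543) = -1765/1584*(-543) = 319465/528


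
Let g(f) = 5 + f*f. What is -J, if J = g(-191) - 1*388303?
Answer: 351817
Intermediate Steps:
g(f) = 5 + f**2
J = -351817 (J = (5 + (-191)**2) - 1*388303 = (5 + 36481) - 388303 = 36486 - 388303 = -351817)
-J = -1*(-351817) = 351817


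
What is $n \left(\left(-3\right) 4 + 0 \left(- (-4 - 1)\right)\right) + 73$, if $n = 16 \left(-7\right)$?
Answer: $1417$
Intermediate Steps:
$n = -112$
$n \left(\left(-3\right) 4 + 0 \left(- (-4 - 1)\right)\right) + 73 = - 112 \left(\left(-3\right) 4 + 0 \left(- (-4 - 1)\right)\right) + 73 = - 112 \left(-12 + 0 \left(\left(-1\right) \left(-5\right)\right)\right) + 73 = - 112 \left(-12 + 0 \cdot 5\right) + 73 = - 112 \left(-12 + 0\right) + 73 = \left(-112\right) \left(-12\right) + 73 = 1344 + 73 = 1417$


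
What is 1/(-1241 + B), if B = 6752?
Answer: 1/5511 ≈ 0.00018146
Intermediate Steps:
1/(-1241 + B) = 1/(-1241 + 6752) = 1/5511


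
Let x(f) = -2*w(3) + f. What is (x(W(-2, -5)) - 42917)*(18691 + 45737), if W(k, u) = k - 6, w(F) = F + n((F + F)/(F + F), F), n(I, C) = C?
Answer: -2766345036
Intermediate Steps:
w(F) = 2*F (w(F) = F + F = 2*F)
W(k, u) = -6 + k
x(f) = -12 + f (x(f) = -4*3 + f = -2*6 + f = -12 + f)
(x(W(-2, -5)) - 42917)*(18691 + 45737) = ((-12 + (-6 - 2)) - 42917)*(18691 + 45737) = ((-12 - 8) - 42917)*64428 = (-20 - 42917)*64428 = -42937*64428 = -2766345036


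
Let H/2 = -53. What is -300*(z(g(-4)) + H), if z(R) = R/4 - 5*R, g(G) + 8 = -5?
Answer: 13275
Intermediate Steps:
H = -106 (H = 2*(-53) = -106)
g(G) = -13 (g(G) = -8 - 5 = -13)
z(R) = -19*R/4 (z(R) = R*(1/4) - 5*R = R/4 - 5*R = -19*R/4)
-300*(z(g(-4)) + H) = -300*(-19/4*(-13) - 106) = -300*(247/4 - 106) = -300*(-177/4) = 13275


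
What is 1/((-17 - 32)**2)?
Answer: 1/2401 ≈ 0.00041649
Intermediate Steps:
1/((-17 - 32)**2) = 1/((-49)**2) = 1/2401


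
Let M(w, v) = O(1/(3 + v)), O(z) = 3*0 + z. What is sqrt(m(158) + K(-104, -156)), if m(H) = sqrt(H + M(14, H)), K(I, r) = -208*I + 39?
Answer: sqrt(561733991 + 161*sqrt(4095679))/161 ≈ 147.25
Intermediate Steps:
O(z) = z (O(z) = 0 + z = z)
K(I, r) = 39 - 208*I
M(w, v) = 1/(3 + v)
m(H) = sqrt(H + 1/(3 + H))
sqrt(m(158) + K(-104, -156)) = sqrt(sqrt((1 + 158*(3 + 158))/(3 + 158)) + (39 - 208*(-104))) = sqrt(sqrt((1 + 158*161)/161) + (39 + 21632)) = sqrt(sqrt((1 + 25438)/161) + 21671) = sqrt(sqrt((1/161)*25439) + 21671) = sqrt(sqrt(25439/161) + 21671) = sqrt(sqrt(4095679)/161 + 21671) = sqrt(21671 + sqrt(4095679)/161)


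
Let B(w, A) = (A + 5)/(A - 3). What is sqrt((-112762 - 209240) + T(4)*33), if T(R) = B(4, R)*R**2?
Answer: 15*I*sqrt(1410) ≈ 563.25*I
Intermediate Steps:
B(w, A) = (5 + A)/(-3 + A)
T(R) = R**2*(5 + R)/(-3 + R) (T(R) = ((5 + R)/(-3 + R))*R**2 = R**2*(5 + R)/(-3 + R))
sqrt((-112762 - 209240) + T(4)*33) = sqrt((-112762 - 209240) + (4**2*(5 + 4)/(-3 + 4))*33) = sqrt(-322002 + (16*9/1)*33) = sqrt(-322002 + (16*1*9)*33) = sqrt(-322002 + 144*33) = sqrt(-322002 + 4752) = sqrt(-317250) = 15*I*sqrt(1410)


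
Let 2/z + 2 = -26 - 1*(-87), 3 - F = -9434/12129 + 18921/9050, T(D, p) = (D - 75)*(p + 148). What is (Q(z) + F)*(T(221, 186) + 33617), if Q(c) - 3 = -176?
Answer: -119164633656233/8443650 ≈ -1.4113e+7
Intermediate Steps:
T(D, p) = (-75 + D)*(148 + p)
F = 185187241/109767450 (F = 3 - (-9434/12129 + 18921/9050) = 3 - 1*144115109/109767450 = 3 - 144115109/109767450 = 185187241/109767450 ≈ 1.6871)
z = 2/59 (z = 2/(-2 + (-26 - 1*(-87))) = 2/(-2 + (-26 + 87)) = 2/(-2 + 61) = 2/59 ≈ 0.033898)
Q(c) = -173 (Q(c) = 3 - 176 = -173)
(Q(z) + F)*(T(221, 186) + 33617) = (-173 + 185187241/109767450)*((-11100 - 75*186 + 148*221 + 221*186) + 33617) = -18804581609*((-11100 - 13950 + 32708 + 41106) + 33617)/109767450 = -18804581609*(48764 + 33617)/109767450 = -18804581609/109767450*82381 = -119164633656233/8443650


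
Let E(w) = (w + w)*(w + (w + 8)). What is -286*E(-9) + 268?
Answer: -51212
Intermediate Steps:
E(w) = 2*w*(8 + 2*w) (E(w) = (2*w)*(w + (8 + w)) = (2*w)*(8 + 2*w) = 2*w*(8 + 2*w))
-286*E(-9) + 268 = -1144*(-9)*(4 - 9) + 268 = -1144*(-9)*(-5) + 268 = -286*180 + 268 = -51480 + 268 = -51212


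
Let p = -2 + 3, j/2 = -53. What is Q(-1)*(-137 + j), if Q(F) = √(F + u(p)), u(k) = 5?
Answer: -486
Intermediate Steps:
j = -106 (j = 2*(-53) = -106)
p = 1
Q(F) = √(5 + F) (Q(F) = √(F + 5) = √(5 + F))
Q(-1)*(-137 + j) = √(5 - 1)*(-137 - 106) = √4*(-243) = 2*(-243) = -486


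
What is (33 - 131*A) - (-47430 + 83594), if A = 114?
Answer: -51065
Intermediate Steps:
(33 - 131*A) - (-47430 + 83594) = (33 - 131*114) - (-47430 + 83594) = (33 - 14934) - 1*36164 = -14901 - 36164 = -51065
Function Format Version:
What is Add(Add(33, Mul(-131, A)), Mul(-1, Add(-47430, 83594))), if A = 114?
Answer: -51065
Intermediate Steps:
Add(Add(33, Mul(-131, A)), Mul(-1, Add(-47430, 83594))) = Add(Add(33, Mul(-131, 114)), Mul(-1, Add(-47430, 83594))) = Add(Add(33, -14934), Mul(-1, 36164)) = Add(-14901, -36164) = -51065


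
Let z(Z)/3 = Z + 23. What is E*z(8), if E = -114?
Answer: -10602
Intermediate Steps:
z(Z) = 69 + 3*Z (z(Z) = 3*(Z + 23) = 3*(23 + Z) = 69 + 3*Z)
E*z(8) = -114*(69 + 3*8) = -114*(69 + 24) = -114*93 = -10602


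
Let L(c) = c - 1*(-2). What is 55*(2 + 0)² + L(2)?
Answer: 224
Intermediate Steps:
L(c) = 2 + c (L(c) = c + 2 = 2 + c)
55*(2 + 0)² + L(2) = 55*(2 + 0)² + (2 + 2) = 55*2² + 4 = 55*4 + 4 = 220 + 4 = 224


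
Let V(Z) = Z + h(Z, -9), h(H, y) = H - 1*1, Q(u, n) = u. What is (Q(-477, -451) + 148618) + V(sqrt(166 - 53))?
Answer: 148140 + 2*sqrt(113) ≈ 1.4816e+5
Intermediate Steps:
h(H, y) = -1 + H (h(H, y) = H - 1 = -1 + H)
V(Z) = -1 + 2*Z (V(Z) = Z + (-1 + Z) = -1 + 2*Z)
(Q(-477, -451) + 148618) + V(sqrt(166 - 53)) = (-477 + 148618) + (-1 + 2*sqrt(166 - 53)) = 148141 + (-1 + 2*sqrt(113)) = 148140 + 2*sqrt(113)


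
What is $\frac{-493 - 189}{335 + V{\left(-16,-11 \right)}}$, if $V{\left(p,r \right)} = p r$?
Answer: $- \frac{682}{511} \approx -1.3346$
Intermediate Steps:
$\frac{-493 - 189}{335 + V{\left(-16,-11 \right)}} = \frac{-493 - 189}{335 - -176} = - \frac{682}{335 + 176} = - \frac{682}{511}$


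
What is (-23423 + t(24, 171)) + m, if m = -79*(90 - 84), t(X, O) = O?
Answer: -23726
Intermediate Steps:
m = -474 (m = -79*6 = -474)
(-23423 + t(24, 171)) + m = (-23423 + 171) - 474 = -23252 - 474 = -23726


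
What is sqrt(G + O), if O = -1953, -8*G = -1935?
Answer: 117*I*sqrt(2)/4 ≈ 41.366*I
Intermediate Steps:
G = 1935/8 (G = -1/8*(-1935) = 1935/8 ≈ 241.88)
sqrt(G + O) = sqrt(1935/8 - 1953) = sqrt(-13689/8) = 117*I*sqrt(2)/4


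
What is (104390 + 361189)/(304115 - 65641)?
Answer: 465579/238474 ≈ 1.9523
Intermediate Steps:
(104390 + 361189)/(304115 - 65641) = 465579/238474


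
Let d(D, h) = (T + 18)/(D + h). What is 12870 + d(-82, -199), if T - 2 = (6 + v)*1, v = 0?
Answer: 3616444/281 ≈ 12870.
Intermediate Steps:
T = 8 (T = 2 + (6 + 0)*1 = 2 + 6*1 = 2 + 6 = 8)
d(D, h) = 26/(D + h) (d(D, h) = (8 + 18)/(D + h) = 26/(D + h))
12870 + d(-82, -199) = 12870 + 26/(-82 - 199) = 12870 + 26/(-281) = 12870 + 26*(-1/281) = 12870 - 26/281 = 3616444/281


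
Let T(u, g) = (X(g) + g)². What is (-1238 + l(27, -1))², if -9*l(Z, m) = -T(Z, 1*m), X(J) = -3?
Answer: 123787876/81 ≈ 1.5282e+6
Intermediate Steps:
T(u, g) = (-3 + g)²
l(Z, m) = (-3 + m)²/9 (l(Z, m) = -(-1)*(-3 + 1*m)²/9 = -(-1)*(-3 + m)²/9 = (-3 + m)²/9)
(-1238 + l(27, -1))² = (-1238 + (-3 - 1)²/9)² = (-1238 + (⅑)*(-4)²)² = (-1238 + (⅑)*16)² = (-1238 + 16/9)² = (-11126/9)² = 123787876/81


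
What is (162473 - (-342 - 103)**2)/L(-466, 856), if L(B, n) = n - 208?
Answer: -4444/81 ≈ -54.864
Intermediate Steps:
L(B, n) = -208 + n
(162473 - (-342 - 103)**2)/L(-466, 856) = (162473 - (-342 - 103)**2)/(-208 + 856) = (162473 - 1*(-445)**2)/648 = (162473 - 1*198025)*(1/648) = (162473 - 198025)*(1/648) = -35552*1/648 = -4444/81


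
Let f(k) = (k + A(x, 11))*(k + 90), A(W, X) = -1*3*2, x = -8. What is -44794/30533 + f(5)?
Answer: -2945429/30533 ≈ -96.467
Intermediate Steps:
A(W, X) = -6 (A(W, X) = -3*2 = -6)
f(k) = (-6 + k)*(90 + k) (f(k) = (k - 6)*(k + 90) = (-6 + k)*(90 + k))
-44794/30533 + f(5) = -44794/30533 + (-540 + 5**2 + 84*5) = -44794*1/30533 + (-540 + 25 + 420) = -44794/30533 - 95 = -2945429/30533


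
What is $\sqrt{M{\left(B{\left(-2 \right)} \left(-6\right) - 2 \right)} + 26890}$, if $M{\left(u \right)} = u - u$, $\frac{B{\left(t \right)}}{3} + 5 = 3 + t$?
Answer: $\sqrt{26890} \approx 163.98$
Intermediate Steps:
$B{\left(t \right)} = -6 + 3 t$ ($B{\left(t \right)} = -15 + 3 \left(3 + t\right) = -15 + \left(9 + 3 t\right) = -6 + 3 t$)
$M{\left(u \right)} = 0$
$\sqrt{M{\left(B{\left(-2 \right)} \left(-6\right) - 2 \right)} + 26890} = \sqrt{0 + 26890} = \sqrt{26890}$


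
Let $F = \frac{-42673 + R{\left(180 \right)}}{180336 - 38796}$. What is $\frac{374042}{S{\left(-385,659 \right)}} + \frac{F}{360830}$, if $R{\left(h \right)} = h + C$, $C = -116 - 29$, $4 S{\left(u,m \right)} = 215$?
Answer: $\frac{7641210985357043}{1098045381300} \approx 6958.9$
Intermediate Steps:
$S{\left(u,m \right)} = \frac{215}{4}$ ($S{\left(u,m \right)} = \frac{1}{4} \cdot 215 = \frac{215}{4}$)
$C = -145$
$R{\left(h \right)} = -145 + h$ ($R{\left(h \right)} = h - 145 = -145 + h$)
$F = - \frac{21319}{70770}$ ($F = \frac{-42673 + \left(-145 + 180\right)}{180336 - 38796} = \frac{-42673 + 35}{141540} = \left(-42638\right) \frac{1}{141540} = - \frac{21319}{70770} \approx -0.30124$)
$\frac{374042}{S{\left(-385,659 \right)}} + \frac{F}{360830} = \frac{374042}{\frac{215}{4}} - \frac{21319}{70770 \cdot 360830} = 374042 \cdot \frac{4}{215} - \frac{21319}{25535939100} = \frac{1496168}{215} - \frac{21319}{25535939100} = \frac{7641210985357043}{1098045381300}$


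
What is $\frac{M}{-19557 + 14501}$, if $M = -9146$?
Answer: $\frac{4573}{2528} \approx 1.8089$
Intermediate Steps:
$\frac{M}{-19557 + 14501} = - \frac{9146}{-19557 + 14501} = - \frac{9146}{-5056} = \left(-9146\right) \left(- \frac{1}{5056}\right) = \frac{4573}{2528}$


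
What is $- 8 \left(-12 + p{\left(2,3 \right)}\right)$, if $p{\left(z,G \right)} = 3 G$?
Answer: $24$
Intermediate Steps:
$- 8 \left(-12 + p{\left(2,3 \right)}\right) = - 8 \left(-12 + 3 \cdot 3\right) = - 8 \left(-12 + 9\right) = \left(-8\right) \left(-3\right) = 24$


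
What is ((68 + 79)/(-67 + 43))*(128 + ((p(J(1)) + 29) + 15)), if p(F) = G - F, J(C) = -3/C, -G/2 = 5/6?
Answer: -3185/3 ≈ -1061.7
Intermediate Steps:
G = -5/3 (G = -10/6 = -2*5/6 = -5/3 ≈ -1.6667)
p(F) = -5/3 - F
((68 + 79)/(-67 + 43))*(128 + ((p(J(1)) + 29) + 15)) = ((68 + 79)/(-67 + 43))*(128 + (((-5/3 - (-3)/1) + 29) + 15)) = (147/(-24))*(128 + (((-5/3 - (-3)) + 29) + 15)) = (147*(-1/24))*(128 + (((-5/3 - 1*(-3)) + 29) + 15)) = -49*(128 + (((-5/3 + 3) + 29) + 15))/8 = -49*(128 + ((4/3 + 29) + 15))/8 = -49*(128 + (91/3 + 15))/8 = -49*(128 + 136/3)/8 = -49/8*520/3 = -3185/3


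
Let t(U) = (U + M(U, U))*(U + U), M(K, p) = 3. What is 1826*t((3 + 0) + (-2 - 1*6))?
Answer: 36520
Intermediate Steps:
t(U) = 2*U*(3 + U) (t(U) = (U + 3)*(U + U) = (3 + U)*(2*U) = 2*U*(3 + U))
1826*t((3 + 0) + (-2 - 1*6)) = 1826*(2*((3 + 0) + (-2 - 1*6))*(3 + ((3 + 0) + (-2 - 1*6)))) = 1826*(2*(3 + (-2 - 6))*(3 + (3 + (-2 - 6)))) = 1826*(2*(3 - 8)*(3 + (3 - 8))) = 1826*(2*(-5)*(3 - 5)) = 1826*(2*(-5)*(-2)) = 1826*20 = 36520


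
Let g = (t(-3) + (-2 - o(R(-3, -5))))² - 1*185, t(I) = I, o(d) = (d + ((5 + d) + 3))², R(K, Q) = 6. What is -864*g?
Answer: -141557760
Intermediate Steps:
o(d) = (8 + 2*d)² (o(d) = (d + (8 + d))² = (8 + 2*d)²)
g = 163840 (g = (-3 + (-2 - 4*(4 + 6)²))² - 1*185 = (-3 + (-2 - 4*10²))² - 185 = (-3 + (-2 - 4*100))² - 185 = (-3 + (-2 - 1*400))² - 185 = (-3 + (-2 - 400))² - 185 = (-3 - 402)² - 185 = (-405)² - 185 = 164025 - 185 = 163840)
-864*g = -864*163840 = -141557760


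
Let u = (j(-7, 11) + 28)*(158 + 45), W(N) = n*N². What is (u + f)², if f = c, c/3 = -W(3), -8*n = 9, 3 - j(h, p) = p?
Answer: 1070794729/64 ≈ 1.6731e+7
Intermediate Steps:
j(h, p) = 3 - p
n = -9/8 (n = -⅛*9 = -9/8 ≈ -1.1250)
W(N) = -9*N²/8
c = 243/8 (c = 3*(-(-9)*3²/8) = 3*(-(-9)*9/8) = 3*(-1*(-81/8)) = 3*(81/8) = 243/8 ≈ 30.375)
u = 4060 (u = ((3 - 1*11) + 28)*(158 + 45) = ((3 - 11) + 28)*203 = (-8 + 28)*203 = 20*203 = 4060)
f = 243/8 ≈ 30.375
(u + f)² = (4060 + 243/8)² = (32723/8)² = 1070794729/64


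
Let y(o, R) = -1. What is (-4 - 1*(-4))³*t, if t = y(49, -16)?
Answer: 0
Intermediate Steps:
t = -1
(-4 - 1*(-4))³*t = (-4 - 1*(-4))³*(-1) = (-4 + 4)³*(-1) = 0³*(-1) = 0*(-1) = 0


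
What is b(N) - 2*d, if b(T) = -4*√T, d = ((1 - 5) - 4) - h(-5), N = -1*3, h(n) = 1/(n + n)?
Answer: 79/5 - 4*I*√3 ≈ 15.8 - 6.9282*I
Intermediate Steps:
h(n) = 1/(2*n)
N = -3
d = -79/10 (d = ((1 - 5) - 4) - 1/(2*(-5)) = (-4 - 4) - (-1)/(2*5) = -8 - 1*(-⅒) = -8 + ⅒ = -79/10 ≈ -7.9000)
b(N) - 2*d = -4*I*√3 - 2*(-79/10) = -4*I*√3 + 79/5 = 79/5 - 4*I*√3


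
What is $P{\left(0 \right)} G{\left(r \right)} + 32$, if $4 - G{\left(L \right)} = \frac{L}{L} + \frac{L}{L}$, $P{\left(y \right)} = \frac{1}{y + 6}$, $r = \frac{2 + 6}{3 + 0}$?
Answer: $\frac{97}{3} \approx 32.333$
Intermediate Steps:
$r = \frac{8}{3} \approx 2.6667$
$P{\left(y \right)} = \frac{1}{6 + y}$
$G{\left(L \right)} = 2$ ($G{\left(L \right)} = 4 - \left(\frac{L}{L} + \frac{L}{L}\right) = 4 - \left(1 + 1\right) = 4 - 2 = 2$)
$P{\left(0 \right)} G{\left(r \right)} + 32 = \frac{1}{6 + 0} \cdot 2 + 32 = \frac{1}{6} \cdot 2 + 32 = \frac{1}{3} + 32 = \frac{97}{3}$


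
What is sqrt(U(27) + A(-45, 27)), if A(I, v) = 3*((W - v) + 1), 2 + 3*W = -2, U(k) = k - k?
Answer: I*sqrt(82) ≈ 9.0554*I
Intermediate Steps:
U(k) = 0
W = -4/3 (W = -2/3 + (1/3)*(-2) = -2/3 - 2/3 = -4/3 ≈ -1.3333)
A(I, v) = -1 - 3*v (A(I, v) = 3*((-4/3 - v) + 1) = 3*(-1/3 - v) = -1 - 3*v)
sqrt(U(27) + A(-45, 27)) = sqrt(0 + (-1 - 3*27)) = sqrt(0 + (-1 - 81)) = sqrt(0 - 82) = sqrt(-82) = I*sqrt(82)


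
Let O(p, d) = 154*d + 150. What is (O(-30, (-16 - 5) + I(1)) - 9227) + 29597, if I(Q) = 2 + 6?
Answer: 18518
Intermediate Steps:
I(Q) = 8
O(p, d) = 150 + 154*d
(O(-30, (-16 - 5) + I(1)) - 9227) + 29597 = ((150 + 154*((-16 - 5) + 8)) - 9227) + 29597 = ((150 + 154*(-21 + 8)) - 9227) + 29597 = ((150 + 154*(-13)) - 9227) + 29597 = ((150 - 2002) - 9227) + 29597 = (-1852 - 9227) + 29597 = -11079 + 29597 = 18518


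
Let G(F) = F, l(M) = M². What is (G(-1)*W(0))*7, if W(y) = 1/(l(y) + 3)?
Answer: -7/3 ≈ -2.3333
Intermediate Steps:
W(y) = 1/(3 + y²) (W(y) = 1/(y² + 3) = 1/(3 + y²))
(G(-1)*W(0))*7 = -1/(3 + 0²)*7 = -1/(3 + 0)*7 = -1/3*7 = -1*⅓*7 = -⅓*7 = -7/3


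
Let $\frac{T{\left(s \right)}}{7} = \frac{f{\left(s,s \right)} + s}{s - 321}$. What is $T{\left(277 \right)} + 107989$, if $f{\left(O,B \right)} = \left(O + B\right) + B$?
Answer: $\frac{1185940}{11} \approx 1.0781 \cdot 10^{5}$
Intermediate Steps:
$f{\left(O,B \right)} = O + 2 B$ ($f{\left(O,B \right)} = \left(B + O\right) + B = O + 2 B$)
$T{\left(s \right)} = \frac{28 s}{-321 + s}$ ($T{\left(s \right)} = 7 \frac{\left(s + 2 s\right) + s}{s - 321} = 7 \frac{3 s + s}{-321 + s} = 7 \frac{4 s}{-321 + s} = \frac{28 s}{-321 + s}$)
$T{\left(277 \right)} + 107989 = 28 \cdot 277 \frac{1}{-321 + 277} + 107989 = 28 \cdot 277 \frac{1}{-44} + 107989 = 28 \cdot 277 \left(- \frac{1}{44}\right) + 107989 = - \frac{1939}{11} + 107989 = \frac{1185940}{11}$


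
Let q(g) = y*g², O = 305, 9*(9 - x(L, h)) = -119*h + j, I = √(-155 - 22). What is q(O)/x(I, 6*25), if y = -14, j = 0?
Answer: -3907050/5977 ≈ -653.68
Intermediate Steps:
I = I*√177 (I = √(-177) = I*√177 ≈ 13.304*I)
x(L, h) = 9 + 119*h/9 (x(L, h) = 9 - (-119*h + 0)/9 = 9 - (-119)*h/9 = 9 + 119*h/9)
q(g) = -14*g²
q(O)/x(I, 6*25) = (-14*305²)/(9 + 119*(6*25)/9) = (-14*93025)/(9 + (119/9)*150) = -1302350/(9 + 5950/3) = -1302350/5977/3 = -1302350*3/5977 = -3907050/5977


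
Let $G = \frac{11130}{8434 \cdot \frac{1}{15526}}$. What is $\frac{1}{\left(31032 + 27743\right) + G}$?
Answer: $\frac{4217}{334256365} \approx 1.2616 \cdot 10^{-5}$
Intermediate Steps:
$G = \frac{86402190}{4217}$ ($G = \frac{11130}{8434 \cdot \frac{1}{15526}} = \frac{11130}{\frac{4217}{7763}} = 11130 \cdot \frac{7763}{4217} = \frac{86402190}{4217} \approx 20489.0$)
$\frac{1}{\left(31032 + 27743\right) + G} = \frac{1}{\left(31032 + 27743\right) + \frac{86402190}{4217}} = \frac{1}{58775 + \frac{86402190}{4217}} = \frac{1}{\frac{334256365}{4217}} = \frac{4217}{334256365}$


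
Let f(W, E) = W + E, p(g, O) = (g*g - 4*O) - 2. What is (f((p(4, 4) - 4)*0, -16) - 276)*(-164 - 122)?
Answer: 83512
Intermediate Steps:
p(g, O) = -2 + g² - 4*O (p(g, O) = (g² - 4*O) - 2 = -2 + g² - 4*O)
f(W, E) = E + W
(f((p(4, 4) - 4)*0, -16) - 276)*(-164 - 122) = ((-16 + ((-2 + 4² - 4*4) - 4)*0) - 276)*(-164 - 122) = ((-16 + ((-2 + 16 - 16) - 4)*0) - 276)*(-286) = ((-16 + (-2 - 4)*0) - 276)*(-286) = ((-16 - 6*0) - 276)*(-286) = ((-16 + 0) - 276)*(-286) = (-16 - 276)*(-286) = -292*(-286) = 83512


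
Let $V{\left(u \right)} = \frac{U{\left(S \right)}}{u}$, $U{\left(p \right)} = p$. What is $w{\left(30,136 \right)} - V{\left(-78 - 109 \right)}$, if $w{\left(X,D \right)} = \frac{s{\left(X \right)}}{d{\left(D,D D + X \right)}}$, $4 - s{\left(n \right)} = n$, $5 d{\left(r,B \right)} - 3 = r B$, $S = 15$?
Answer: $\frac{3433525}{42832163} \approx 0.080162$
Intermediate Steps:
$d{\left(r,B \right)} = \frac{3}{5} + \frac{B r}{5}$ ($d{\left(r,B \right)} = \frac{3}{5} + \frac{r B}{5} = \frac{3}{5} + \frac{B r}{5}$)
$s{\left(n \right)} = 4 - n$
$w{\left(X,D \right)} = \frac{4 - X}{\frac{3}{5} + \frac{D \left(X + D^{2}\right)}{5}}$ ($w{\left(X,D \right)} = \frac{4 - X}{\frac{3}{5} + \frac{\left(D D + X\right) D}{5}} = \frac{4 - X}{\frac{3}{5} + \frac{\left(D^{2} + X\right) D}{5}} = \frac{4 - X}{\frac{3}{5} + \frac{\left(X + D^{2}\right) D}{5}} = \frac{4 - X}{\frac{3}{5} + \frac{D \left(X + D^{2}\right)}{5}}$)
$V{\left(u \right)} = \frac{15}{u}$
$w{\left(30,136 \right)} - V{\left(-78 - 109 \right)} = \frac{5 \left(4 - 30\right)}{3 + 136 \left(30 + 136^{2}\right)} - \frac{15}{-78 - 109} = \frac{5 \left(4 - 30\right)}{3 + 136 \left(30 + 18496\right)} - \frac{15}{-187} = 5 \frac{1}{3 + 136 \cdot 18526} \left(-26\right) - 15 \left(- \frac{1}{187}\right) = 5 \frac{1}{3 + 2519536} \left(-26\right) - - \frac{15}{187} = 5 \cdot \frac{1}{2519539} \left(-26\right) + \frac{15}{187} = - \frac{130}{2519539} + \frac{15}{187} = \frac{3433525}{42832163}$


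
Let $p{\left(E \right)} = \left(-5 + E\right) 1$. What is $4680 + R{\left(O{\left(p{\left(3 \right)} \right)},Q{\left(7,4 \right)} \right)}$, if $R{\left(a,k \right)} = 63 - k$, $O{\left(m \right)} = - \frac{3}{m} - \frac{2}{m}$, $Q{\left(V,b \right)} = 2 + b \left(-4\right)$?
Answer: $4757$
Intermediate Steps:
$Q{\left(V,b \right)} = 2 - 4 b$
$p{\left(E \right)} = -5 + E$
$O{\left(m \right)} = - \frac{5}{m}$
$4680 + R{\left(O{\left(p{\left(3 \right)} \right)},Q{\left(7,4 \right)} \right)} = 4680 + \left(63 - \left(2 - 16\right)\right) = 4680 + \left(63 - -14\right) = 4680 + \left(63 + 14\right) = 4680 + 77 = 4757$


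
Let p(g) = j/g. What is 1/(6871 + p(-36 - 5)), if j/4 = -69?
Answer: 41/281987 ≈ 0.00014540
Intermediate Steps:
j = -276 (j = 4*(-69) = -276)
p(g) = -276/g
1/(6871 + p(-36 - 5)) = 1/(6871 - 276/(-36 - 5)) = 1/(6871 - 276/(-41)) = 1/(6871 - 276*(-1/41)) = 1/(6871 + 276/41) = 1/(281987/41) = 41/281987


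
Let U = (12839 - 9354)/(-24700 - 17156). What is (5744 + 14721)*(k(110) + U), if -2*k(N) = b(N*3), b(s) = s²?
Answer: -46641017848525/41856 ≈ -1.1143e+9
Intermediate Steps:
k(N) = -9*N²/2
U = -3485/41856 (U = 3485/(-41856) = 3485*(-1/41856) = -3485/41856 ≈ -0.083262)
(5744 + 14721)*(k(110) + U) = (5744 + 14721)*(-9/2*110² - 3485/41856) = 20465*(-9/2*12100 - 3485/41856) = 20465*(-54450 - 3485/41856) = 20465*(-2279062685/41856) = -46641017848525/41856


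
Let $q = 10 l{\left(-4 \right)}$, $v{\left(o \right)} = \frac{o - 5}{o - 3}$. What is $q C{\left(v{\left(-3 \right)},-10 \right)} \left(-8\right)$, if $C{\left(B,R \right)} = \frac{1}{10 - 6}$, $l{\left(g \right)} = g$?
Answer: $80$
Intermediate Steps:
$v{\left(o \right)} = \frac{-5 + o}{-3 + o}$
$C{\left(B,R \right)} = \frac{1}{4}$
$q = -40$ ($q = 10 \left(-4\right) = -40$)
$q C{\left(v{\left(-3 \right)},-10 \right)} \left(-8\right) = \left(-40\right) \frac{1}{4} \left(-8\right) = \left(-10\right) \left(-8\right) = 80$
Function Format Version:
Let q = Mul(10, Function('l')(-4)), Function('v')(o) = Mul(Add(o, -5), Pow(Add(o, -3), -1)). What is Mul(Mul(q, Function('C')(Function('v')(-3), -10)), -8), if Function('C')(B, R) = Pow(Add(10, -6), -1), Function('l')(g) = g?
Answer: 80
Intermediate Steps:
Function('v')(o) = Mul(Pow(Add(-3, o), -1), Add(-5, o)) (Function('v')(o) = Mul(Add(-5, o), Pow(Add(-3, o), -1)) = Mul(Pow(Add(-3, o), -1), Add(-5, o)))
Function('C')(B, R) = Rational(1, 4) (Function('C')(B, R) = Pow(4, -1) = Rational(1, 4))
q = -40 (q = Mul(10, -4) = -40)
Mul(Mul(q, Function('C')(Function('v')(-3), -10)), -8) = Mul(Mul(-40, Rational(1, 4)), -8) = Mul(-10, -8) = 80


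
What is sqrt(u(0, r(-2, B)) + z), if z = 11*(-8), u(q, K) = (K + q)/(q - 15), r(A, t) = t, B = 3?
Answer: 21*I*sqrt(5)/5 ≈ 9.3915*I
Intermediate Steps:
u(q, K) = (K + q)/(-15 + q)
z = -88
sqrt(u(0, r(-2, B)) + z) = sqrt((3 + 0)/(-15 + 0) - 88) = sqrt(3/(-15) - 88) = sqrt(-1/15*3 - 88) = sqrt(-1/5 - 88) = sqrt(-441/5) = 21*I*sqrt(5)/5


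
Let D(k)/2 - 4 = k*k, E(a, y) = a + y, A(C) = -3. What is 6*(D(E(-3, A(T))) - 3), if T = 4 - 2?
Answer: 462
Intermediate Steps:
T = 2
D(k) = 8 + 2*k² (D(k) = 8 + 2*(k*k) = 8 + 2*k²)
6*(D(E(-3, A(T))) - 3) = 6*((8 + 2*(-3 - 3)²) - 3) = 6*((8 + 2*(-6)²) - 3) = 6*((8 + 2*36) - 3) = 6*((8 + 72) - 3) = 6*(80 - 3) = 6*77 = 462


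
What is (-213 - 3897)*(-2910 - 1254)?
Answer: 17114040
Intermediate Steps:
(-213 - 3897)*(-2910 - 1254) = -4110*(-4164) = 17114040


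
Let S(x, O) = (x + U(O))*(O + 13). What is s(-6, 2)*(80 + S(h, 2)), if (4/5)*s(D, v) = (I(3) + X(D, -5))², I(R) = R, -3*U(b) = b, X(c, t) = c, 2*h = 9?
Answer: 12375/8 ≈ 1546.9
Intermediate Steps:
h = 9/2 (h = (½)*9 = 9/2 ≈ 4.5000)
U(b) = -b/3
S(x, O) = (13 + O)*(x - O/3) (S(x, O) = (x - O/3)*(O + 13) = (x - O/3)*(13 + O) = (13 + O)*(x - O/3))
s(D, v) = 5*(3 + D)²/4
s(-6, 2)*(80 + S(h, 2)) = (5*(3 - 6)²/4)*(80 + (13*(9/2) - 13/3*2 - ⅓*2² + 2*(9/2))) = ((5/4)*(-3)²)*(80 + (117/2 - 26/3 - ⅓*4 + 9)) = ((5/4)*9)*(80 + (117/2 - 26/3 - 4/3 + 9)) = 45*(80 + 115/2)/4 = (45/4)*(275/2) = 12375/8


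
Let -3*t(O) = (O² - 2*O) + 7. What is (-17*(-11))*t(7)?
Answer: -2618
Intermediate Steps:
t(O) = -7/3 - O²/3 + 2*O/3 (t(O) = -((O² - 2*O) + 7)/3 = -(7 + O² - 2*O)/3 = -7/3 - O²/3 + 2*O/3)
(-17*(-11))*t(7) = (-17*(-11))*(-7/3 - ⅓*7² + (⅔)*7) = 187*(-7/3 - ⅓*49 + 14/3) = 187*(-7/3 - 49/3 + 14/3) = 187*(-14) = -2618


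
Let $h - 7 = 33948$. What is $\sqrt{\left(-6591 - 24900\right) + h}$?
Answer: $4 \sqrt{154} \approx 49.639$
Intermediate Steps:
$h = 33955$ ($h = 7 + 33948 = 33955$)
$\sqrt{\left(-6591 - 24900\right) + h} = \sqrt{\left(-6591 - 24900\right) + 33955} = \sqrt{-31491 + 33955} = \sqrt{2464} = 4 \sqrt{154}$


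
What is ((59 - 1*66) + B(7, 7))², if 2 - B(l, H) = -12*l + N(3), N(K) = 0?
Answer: 6241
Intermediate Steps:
B(l, H) = 2 + 12*l (B(l, H) = 2 - (-12*l + 0) = 2 - (-12)*l = 2 + 12*l)
((59 - 1*66) + B(7, 7))² = ((59 - 1*66) + (2 + 12*7))² = ((59 - 66) + (2 + 84))² = (-7 + 86)² = 79² = 6241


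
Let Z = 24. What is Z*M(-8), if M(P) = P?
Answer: -192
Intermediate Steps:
Z*M(-8) = 24*(-8) = -192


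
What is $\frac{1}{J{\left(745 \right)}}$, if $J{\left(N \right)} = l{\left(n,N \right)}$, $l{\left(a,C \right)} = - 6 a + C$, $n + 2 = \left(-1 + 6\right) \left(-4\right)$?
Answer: $\frac{1}{877} \approx 0.0011403$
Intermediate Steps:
$n = -22$ ($n = -2 + \left(-1 + 6\right) \left(-4\right) = -2 + 5 \left(-4\right) = -2 - 20 = -22$)
$l{\left(a,C \right)} = C - 6 a$
$J{\left(N \right)} = 132 + N$ ($J{\left(N \right)} = N - -132 = N + 132 = 132 + N$)
$\frac{1}{J{\left(745 \right)}} = \frac{1}{132 + 745} = \frac{1}{877}$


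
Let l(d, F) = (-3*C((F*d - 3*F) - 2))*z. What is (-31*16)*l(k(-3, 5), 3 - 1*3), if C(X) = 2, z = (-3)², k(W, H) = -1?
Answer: 26784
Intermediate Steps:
z = 9
l(d, F) = -54 (l(d, F) = -3*2*9 = -6*9 = -54)
(-31*16)*l(k(-3, 5), 3 - 1*3) = -31*16*(-54) = -496*(-54) = 26784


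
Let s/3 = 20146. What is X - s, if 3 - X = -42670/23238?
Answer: -702172930/11619 ≈ -60433.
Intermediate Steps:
s = 60438 (s = 3*20146 = 60438)
X = 56192/11619 (X = 3 - (-42670)/23238 = 3 - 1*(-21335/11619) = 3 + 21335/11619 = 56192/11619 ≈ 4.8362)
X - s = 56192/11619 - 1*60438 = 56192/11619 - 60438 = -702172930/11619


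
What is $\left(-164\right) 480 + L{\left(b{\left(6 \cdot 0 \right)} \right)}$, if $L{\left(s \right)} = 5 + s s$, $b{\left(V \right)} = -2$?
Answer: $-78711$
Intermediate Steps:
$L{\left(s \right)} = 5 + s^{2}$
$\left(-164\right) 480 + L{\left(b{\left(6 \cdot 0 \right)} \right)} = \left(-164\right) 480 + \left(5 + \left(-2\right)^{2}\right) = -78720 + \left(5 + 4\right) = -78720 + 9 = -78711$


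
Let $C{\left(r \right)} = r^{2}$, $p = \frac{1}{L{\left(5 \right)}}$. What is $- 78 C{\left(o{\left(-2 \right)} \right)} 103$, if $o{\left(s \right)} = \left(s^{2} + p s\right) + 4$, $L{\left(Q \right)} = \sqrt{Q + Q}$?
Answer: $- \frac{2586948}{5} + \frac{128544 \sqrt{10}}{5} \approx -4.3609 \cdot 10^{5}$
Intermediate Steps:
$L{\left(Q \right)} = \sqrt{2} \sqrt{Q}$ ($L{\left(Q \right)} = \sqrt{2 Q} = \sqrt{2} \sqrt{Q}$)
$p = \frac{\sqrt{10}}{10}$ ($p = \frac{1}{\sqrt{2} \sqrt{5}} = \frac{1}{\sqrt{10}} = \frac{\sqrt{10}}{10} \approx 0.31623$)
$o{\left(s \right)} = 4 + s^{2} + \frac{s \sqrt{10}}{10}$ ($o{\left(s \right)} = \left(s^{2} + \frac{\sqrt{10}}{10} s\right) + 4 = \left(s^{2} + \frac{s \sqrt{10}}{10}\right) + 4 = 4 + s^{2} + \frac{s \sqrt{10}}{10}$)
$- 78 C{\left(o{\left(-2 \right)} \right)} 103 = - 78 \left(4 + \left(-2\right)^{2} + \frac{1}{10} \left(-2\right) \sqrt{10}\right)^{2} \cdot 103 = - 78 \left(4 + 4 - \frac{\sqrt{10}}{5}\right)^{2} \cdot 103 = - 78 \left(8 - \frac{\sqrt{10}}{5}\right)^{2} \cdot 103 = - 8034 \left(8 - \frac{\sqrt{10}}{5}\right)^{2}$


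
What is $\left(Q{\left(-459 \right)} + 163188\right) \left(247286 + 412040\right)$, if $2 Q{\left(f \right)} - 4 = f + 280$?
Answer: $107536400263$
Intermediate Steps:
$Q{\left(f \right)} = 142 + \frac{f}{2}$ ($Q{\left(f \right)} = 2 + \frac{f + 280}{2} = 2 + \frac{280 + f}{2} = 2 + \left(140 + \frac{f}{2}\right) = 142 + \frac{f}{2}$)
$\left(Q{\left(-459 \right)} + 163188\right) \left(247286 + 412040\right) = \left(\left(142 + \frac{1}{2} \left(-459\right)\right) + 163188\right) \left(247286 + 412040\right) = \left(\left(142 - \frac{459}{2}\right) + 163188\right) 659326 = \left(- \frac{175}{2} + 163188\right) 659326 = \frac{326201}{2} \cdot 659326 = 107536400263$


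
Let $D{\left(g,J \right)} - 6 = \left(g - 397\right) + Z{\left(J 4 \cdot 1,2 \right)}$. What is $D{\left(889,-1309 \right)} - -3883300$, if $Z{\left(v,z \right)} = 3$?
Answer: $3883801$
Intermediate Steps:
$D{\left(g,J \right)} = -388 + g$ ($D{\left(g,J \right)} = 6 + \left(\left(g - 397\right) + 3\right) = 6 + \left(\left(-397 + g\right) + 3\right) = 6 + \left(-394 + g\right) = -388 + g$)
$D{\left(889,-1309 \right)} - -3883300 = \left(-388 + 889\right) - -3883300 = 501 + 3883300 = 3883801$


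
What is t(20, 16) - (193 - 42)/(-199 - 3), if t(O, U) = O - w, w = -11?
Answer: 6413/202 ≈ 31.748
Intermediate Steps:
t(O, U) = 11 + O (t(O, U) = O - 1*(-11) = O + 11 = 11 + O)
t(20, 16) - (193 - 42)/(-199 - 3) = (11 + 20) - (193 - 42)/(-199 - 3) = 31 - 151/(-202) = 31 - 151*(-1)/202 = 31 - 1*(-151/202) = 31 + 151/202 = 6413/202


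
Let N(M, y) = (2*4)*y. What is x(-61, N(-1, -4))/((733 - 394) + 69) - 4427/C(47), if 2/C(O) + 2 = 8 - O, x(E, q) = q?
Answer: 9256849/102 ≈ 90753.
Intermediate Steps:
N(M, y) = 8*y
C(O) = 2/(6 - O) (C(O) = 2/(-2 + (8 - O)) = 2/(6 - O))
x(-61, N(-1, -4))/((733 - 394) + 69) - 4427/C(47) = (8*(-4))/((733 - 394) + 69) - 4427/((-2/(-6 + 47))) = -32/(339 + 69) - 4427/((-2/41)) = -32/408 - 4427/((-2*1/41)) = -32*1/408 - 4427/(-2/41) = -4/51 - 4427*(-41/2) = -4/51 + 181507/2 = 9256849/102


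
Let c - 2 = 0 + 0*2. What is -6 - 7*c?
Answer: -20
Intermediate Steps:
c = 2 (c = 2 + (0 + 0*2) = 2 + (0 + 0) = 2 + 0 = 2)
-6 - 7*c = -6 - 7*2 = -6 - 14 = -20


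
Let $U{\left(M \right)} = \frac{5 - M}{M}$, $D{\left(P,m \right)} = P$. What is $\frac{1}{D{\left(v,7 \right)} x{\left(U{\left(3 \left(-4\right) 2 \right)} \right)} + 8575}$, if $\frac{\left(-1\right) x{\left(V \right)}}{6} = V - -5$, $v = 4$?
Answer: $\frac{1}{8484} \approx 0.00011787$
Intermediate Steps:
$U{\left(M \right)} = \frac{5 - M}{M}$
$x{\left(V \right)} = -30 - 6 V$ ($x{\left(V \right)} = - 6 \left(V - -5\right) = - 6 \left(V + 5\right) = - 6 \left(5 + V\right) = -30 - 6 V$)
$\frac{1}{D{\left(v,7 \right)} x{\left(U{\left(3 \left(-4\right) 2 \right)} \right)} + 8575} = \frac{1}{4 \left(-30 - 6 \frac{5 - 3 \left(-4\right) 2}{3 \left(-4\right) 2}\right) + 8575} = \frac{1}{4 \left(-30 - 6 \frac{5 - \left(-12\right) 2}{\left(-12\right) 2}\right) + 8575} = \frac{1}{4 \left(-30 - 6 \frac{5 - -24}{-24}\right) + 8575} = \frac{1}{4 \left(-30 - 6 \left(- \frac{5 + 24}{24}\right)\right) + 8575} = \frac{1}{4 \left(-30 - 6 \left(\left(- \frac{1}{24}\right) 29\right)\right) + 8575} = \frac{1}{4 \left(-30 - - \frac{29}{4}\right) + 8575} = \frac{1}{4 \left(-30 + \frac{29}{4}\right) + 8575} = \frac{1}{4 \left(- \frac{91}{4}\right) + 8575} = \frac{1}{-91 + 8575} = \frac{1}{8484}$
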